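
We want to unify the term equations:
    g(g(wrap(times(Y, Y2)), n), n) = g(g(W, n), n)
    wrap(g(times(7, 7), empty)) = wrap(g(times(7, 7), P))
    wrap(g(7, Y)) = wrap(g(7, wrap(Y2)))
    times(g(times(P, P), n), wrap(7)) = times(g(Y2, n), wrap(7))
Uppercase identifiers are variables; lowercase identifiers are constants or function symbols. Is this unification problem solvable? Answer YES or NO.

YES

Decompose g/2: g(wrap(times(Y, Y2)), n) = g(W, n),  n = n.
Decompose g/2: wrap(times(Y, Y2)) = W,  n = n.
Bind W := wrap(times(Y, Y2)); no other remaining equation mentions W.
Delete trivial equation n = n.
Delete trivial equation n = n.
Decompose wrap/1: g(times(7, 7), empty) = g(times(7, 7), P).
Decompose g/2: times(7, 7) = times(7, 7),  empty = P.
Delete trivial equation times(7, 7) = times(7, 7).
Bind P := empty; substituting into the one remaining equation that mentions P gives: times(g(times(empty, empty), n), wrap(7)) = times(g(Y2, n), wrap(7)).
Decompose wrap/1: g(7, Y) = g(7, wrap(Y2)).
Decompose g/2: 7 = 7,  Y = wrap(Y2).
Delete trivial equation 7 = 7.
Bind Y := wrap(Y2); no other remaining equation mentions Y. Substituting into the earlier binding gives W := wrap(times(wrap(Y2), Y2)).
Decompose times/2: g(times(empty, empty), n) = g(Y2, n),  wrap(7) = wrap(7).
Decompose g/2: times(empty, empty) = Y2,  n = n.
Bind Y2 := times(empty, empty); no other remaining equation mentions Y2. Substituting into the earlier bindings gives W := wrap(times(wrap(times(empty, empty)), times(empty, empty))), Y := wrap(times(empty, empty)).
Delete trivial equation n = n.
Delete trivial equation wrap(7) = wrap(7).
No equations remain and no clash or occurs-check failure arose, so a unifier exists.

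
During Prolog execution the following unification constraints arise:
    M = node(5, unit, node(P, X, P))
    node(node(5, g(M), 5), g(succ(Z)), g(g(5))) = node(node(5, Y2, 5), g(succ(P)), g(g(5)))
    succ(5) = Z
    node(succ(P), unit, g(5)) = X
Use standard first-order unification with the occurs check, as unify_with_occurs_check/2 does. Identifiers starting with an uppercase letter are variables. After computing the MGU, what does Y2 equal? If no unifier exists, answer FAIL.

Bind M := node(5, unit, node(P, X, P)); substituting into the one remaining equation that mentions M gives: node(node(5, g(node(5, unit, node(P, X, P))), 5), g(succ(Z)), g(g(5))) = node(node(5, Y2, 5), g(succ(P)), g(g(5))).
Decompose node/3: node(5, g(node(5, unit, node(P, X, P))), 5) = node(5, Y2, 5),  g(succ(Z)) = g(succ(P)),  g(g(5)) = g(g(5)).
Decompose node/3: 5 = 5,  g(node(5, unit, node(P, X, P))) = Y2,  5 = 5.
Delete trivial equation 5 = 5.
Bind Y2 := g(node(5, unit, node(P, X, P))); no other remaining equation mentions Y2.
Delete trivial equation 5 = 5.
Decompose g/1: succ(Z) = succ(P).
Decompose succ/1: Z = P.
Bind Z := P; substituting into the one remaining equation that mentions Z gives: succ(5) = P.
Delete trivial equation g(g(5)) = g(g(5)).
Bind P := succ(5); substituting into the remaining equation gives: node(succ(succ(5)), unit, g(5)) = X. Substituting into the earlier bindings gives M := node(5, unit, node(succ(5), X, succ(5))), Y2 := g(node(5, unit, node(succ(5), X, succ(5)))), Z := succ(5).
Bind X := node(succ(succ(5)), unit, g(5)). Substituting into the earlier bindings gives M := node(5, unit, node(succ(5), node(succ(succ(5)), unit, g(5)), succ(5))), Y2 := g(node(5, unit, node(succ(5), node(succ(succ(5)), unit, g(5)), succ(5)))).
MGU = { M ↦ node(5, unit, node(succ(5), node(succ(succ(5)), unit, g(5)), succ(5))), Y2 ↦ g(node(5, unit, node(succ(5), node(succ(succ(5)), unit, g(5)), succ(5)))), Z ↦ succ(5), P ↦ succ(5), X ↦ node(succ(succ(5)), unit, g(5)) }, so Y2 ↦ g(node(5, unit, node(succ(5), node(succ(succ(5)), unit, g(5)), succ(5)))).

g(node(5, unit, node(succ(5), node(succ(succ(5)), unit, g(5)), succ(5))))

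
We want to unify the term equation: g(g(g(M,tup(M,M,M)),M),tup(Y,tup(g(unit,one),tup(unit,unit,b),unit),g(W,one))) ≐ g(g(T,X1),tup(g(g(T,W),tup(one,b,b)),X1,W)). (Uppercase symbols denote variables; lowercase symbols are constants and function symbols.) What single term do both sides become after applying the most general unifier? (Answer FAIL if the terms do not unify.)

Decompose g/2: g(g(M,tup(M,M,M)),M) ≐ g(T,X1),  tup(Y,tup(g(unit,one),tup(unit,unit,b),unit),g(W,one)) ≐ tup(g(g(T,W),tup(one,b,b)),X1,W).
Decompose g/2: g(M,tup(M,M,M)) ≐ T,  M ≐ X1.
Bind T := g(M,tup(M,M,M)); substituting into the one remaining equation that mentions T gives: tup(Y,tup(g(unit,one),tup(unit,unit,b),unit),g(W,one)) ≐ tup(g(g(g(M,tup(M,M,M)),W),tup(one,b,b)),X1,W).
Bind M := X1; substituting into the remaining equation gives: tup(Y,tup(g(unit,one),tup(unit,unit,b),unit),g(W,one)) ≐ tup(g(g(g(X1,tup(X1,X1,X1)),W),tup(one,b,b)),X1,W). Substituting into the earlier binding gives T := g(X1,tup(X1,X1,X1)).
Decompose tup/3: Y ≐ g(g(g(X1,tup(X1,X1,X1)),W),tup(one,b,b)),  tup(g(unit,one),tup(unit,unit,b),unit) ≐ X1,  g(W,one) ≐ W.
Bind Y := g(g(g(X1,tup(X1,X1,X1)),W),tup(one,b,b)); no other remaining equation mentions Y.
Bind X1 := tup(g(unit,one),tup(unit,unit,b),unit); no other remaining equation mentions X1. Substituting into the earlier bindings gives T := g(tup(g(unit,one),tup(unit,unit,b),unit),tup(tup(g(unit,one),tup(unit,unit,b),unit),tup(g(unit,one),tup(unit,unit,b),unit),tup(g(unit,one),tup(unit,unit,b),unit))), M := tup(g(unit,one),tup(unit,unit,b),unit), Y := g(g(g(tup(g(unit,one),tup(unit,unit,b),unit),tup(tup(g(unit,one),tup(unit,unit,b),unit),tup(g(unit,one),tup(unit,unit,b),unit),tup(g(unit,one),tup(unit,unit,b),unit))),W),tup(one,b,b)).
Occurs check fails: W occurs in g(W,one); the equation W ≐ g(W,one) has no finite solution.

FAIL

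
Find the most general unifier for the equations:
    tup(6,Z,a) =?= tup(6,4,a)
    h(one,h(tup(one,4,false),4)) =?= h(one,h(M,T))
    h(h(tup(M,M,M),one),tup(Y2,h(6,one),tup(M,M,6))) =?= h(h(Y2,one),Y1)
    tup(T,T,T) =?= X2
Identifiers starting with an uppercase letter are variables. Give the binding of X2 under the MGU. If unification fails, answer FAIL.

tup(4,4,4)

Decompose tup/3: 6 =?= 6,  Z =?= 4,  a =?= a.
Delete trivial equation 6 =?= 6.
Bind Z := 4; no other remaining equation mentions Z.
Delete trivial equation a =?= a.
Decompose h/2: one =?= one,  h(tup(one,4,false),4) =?= h(M,T).
Delete trivial equation one =?= one.
Decompose h/2: tup(one,4,false) =?= M,  4 =?= T.
Bind M := tup(one,4,false); substituting into the one remaining equation that mentions M gives: h(h(tup(tup(one,4,false),tup(one,4,false),tup(one,4,false)),one),tup(Y2,h(6,one),tup(tup(one,4,false),tup(one,4,false),6))) =?= h(h(Y2,one),Y1).
Bind T := 4; substituting into the one remaining equation that mentions T gives: tup(4,4,4) =?= X2.
Decompose h/2: h(tup(tup(one,4,false),tup(one,4,false),tup(one,4,false)),one) =?= h(Y2,one),  tup(Y2,h(6,one),tup(tup(one,4,false),tup(one,4,false),6)) =?= Y1.
Decompose h/2: tup(tup(one,4,false),tup(one,4,false),tup(one,4,false)) =?= Y2,  one =?= one.
Bind Y2 := tup(tup(one,4,false),tup(one,4,false),tup(one,4,false)); substituting into the one remaining equation that mentions Y2 gives: tup(tup(tup(one,4,false),tup(one,4,false),tup(one,4,false)),h(6,one),tup(tup(one,4,false),tup(one,4,false),6)) =?= Y1.
Delete trivial equation one =?= one.
Bind Y1 := tup(tup(tup(one,4,false),tup(one,4,false),tup(one,4,false)),h(6,one),tup(tup(one,4,false),tup(one,4,false),6)); no other remaining equation mentions Y1.
Bind X2 := tup(4,4,4).
MGU = { Z := 4, M := tup(one,4,false), T := 4, Y2 := tup(tup(one,4,false),tup(one,4,false),tup(one,4,false)), Y1 := tup(tup(tup(one,4,false),tup(one,4,false),tup(one,4,false)),h(6,one),tup(tup(one,4,false),tup(one,4,false),6)), X2 := tup(4,4,4) }, so X2 := tup(4,4,4).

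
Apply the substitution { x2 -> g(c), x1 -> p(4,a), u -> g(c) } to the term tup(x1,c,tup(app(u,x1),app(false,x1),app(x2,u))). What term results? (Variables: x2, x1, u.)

tup(p(4,a),c,tup(app(g(c),p(4,a)),app(false,p(4,a)),app(g(c),g(c))))

Replace each occurrence of x2 with g(c).
Replace each occurrence of x1 with p(4,a).
Replace each occurrence of u with g(c).
Result: tup(p(4,a),c,tup(app(g(c),p(4,a)),app(false,p(4,a)),app(g(c),g(c)))).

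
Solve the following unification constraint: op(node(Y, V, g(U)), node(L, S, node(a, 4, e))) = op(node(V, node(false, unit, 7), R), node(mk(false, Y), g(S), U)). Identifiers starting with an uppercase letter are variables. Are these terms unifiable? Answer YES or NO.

NO

Decompose op/2: node(Y, V, g(U)) = node(V, node(false, unit, 7), R),  node(L, S, node(a, 4, e)) = node(mk(false, Y), g(S), U).
Decompose node/3: Y = V,  V = node(false, unit, 7),  g(U) = R.
Bind Y := V; substituting into the one remaining equation that mentions Y gives: node(L, S, node(a, 4, e)) = node(mk(false, V), g(S), U).
Bind V := node(false, unit, 7); substituting into the one remaining equation that mentions V gives: node(L, S, node(a, 4, e)) = node(mk(false, node(false, unit, 7)), g(S), U). Substituting into the earlier binding gives Y := node(false, unit, 7).
Bind R := g(U); no other remaining equation mentions R.
Decompose node/3: L = mk(false, node(false, unit, 7)),  S = g(S),  node(a, 4, e) = U.
Bind L := mk(false, node(false, unit, 7)); no other remaining equation mentions L.
Occurs check fails: S occurs in g(S); the equation S = g(S) has no finite solution.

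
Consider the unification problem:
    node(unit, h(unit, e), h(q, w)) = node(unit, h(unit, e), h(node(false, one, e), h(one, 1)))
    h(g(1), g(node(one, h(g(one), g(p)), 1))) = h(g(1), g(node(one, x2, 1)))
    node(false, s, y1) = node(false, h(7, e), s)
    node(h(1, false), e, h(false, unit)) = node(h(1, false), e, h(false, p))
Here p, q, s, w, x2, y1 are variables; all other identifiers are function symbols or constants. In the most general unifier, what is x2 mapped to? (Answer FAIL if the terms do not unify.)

h(g(one), g(unit))

Decompose node/3: unit = unit,  h(unit, e) = h(unit, e),  h(q, w) = h(node(false, one, e), h(one, 1)).
Delete trivial equation unit = unit.
Delete trivial equation h(unit, e) = h(unit, e).
Decompose h/2: q = node(false, one, e),  w = h(one, 1).
Bind q := node(false, one, e); no other remaining equation mentions q.
Bind w := h(one, 1); no other remaining equation mentions w.
Decompose h/2: g(1) = g(1),  g(node(one, h(g(one), g(p)), 1)) = g(node(one, x2, 1)).
Delete trivial equation g(1) = g(1).
Decompose g/1: node(one, h(g(one), g(p)), 1) = node(one, x2, 1).
Decompose node/3: one = one,  h(g(one), g(p)) = x2,  1 = 1.
Delete trivial equation one = one.
Bind x2 := h(g(one), g(p)); no other remaining equation mentions x2.
Delete trivial equation 1 = 1.
Decompose node/3: false = false,  s = h(7, e),  y1 = s.
Delete trivial equation false = false.
Bind s := h(7, e); substituting into the one remaining equation that mentions s gives: y1 = h(7, e).
Bind y1 := h(7, e); no other remaining equation mentions y1.
Decompose node/3: h(1, false) = h(1, false),  e = e,  h(false, unit) = h(false, p).
Delete trivial equation h(1, false) = h(1, false).
Delete trivial equation e = e.
Decompose h/2: false = false,  unit = p.
Delete trivial equation false = false.
Bind p := unit. Substituting into the earlier binding gives x2 := h(g(one), g(unit)).
MGU = { q ↦ node(false, one, e), w ↦ h(one, 1), x2 ↦ h(g(one), g(unit)), s ↦ h(7, e), y1 ↦ h(7, e), p ↦ unit }, so x2 ↦ h(g(one), g(unit)).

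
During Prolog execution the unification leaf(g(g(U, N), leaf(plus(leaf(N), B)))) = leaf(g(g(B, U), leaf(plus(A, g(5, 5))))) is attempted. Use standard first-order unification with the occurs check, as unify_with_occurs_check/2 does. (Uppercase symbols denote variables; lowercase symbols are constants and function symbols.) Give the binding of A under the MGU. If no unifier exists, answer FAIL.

leaf(g(5, 5))

Decompose leaf/1: g(g(U, N), leaf(plus(leaf(N), B))) = g(g(B, U), leaf(plus(A, g(5, 5)))).
Decompose g/2: g(U, N) = g(B, U),  leaf(plus(leaf(N), B)) = leaf(plus(A, g(5, 5))).
Decompose g/2: U = B,  N = U.
Bind U := B; substituting into the one remaining equation that mentions U gives: N = B.
Bind N := B; substituting into the remaining equation gives: leaf(plus(leaf(B), B)) = leaf(plus(A, g(5, 5))).
Decompose leaf/1: plus(leaf(B), B) = plus(A, g(5, 5)).
Decompose plus/2: leaf(B) = A,  B = g(5, 5).
Bind A := leaf(B); no other remaining equation mentions A.
Bind B := g(5, 5). Substituting into the earlier bindings gives U := g(5, 5), N := g(5, 5), A := leaf(g(5, 5)).
MGU = { U -> g(5, 5), N -> g(5, 5), A -> leaf(g(5, 5)), B -> g(5, 5) }, so A -> leaf(g(5, 5)).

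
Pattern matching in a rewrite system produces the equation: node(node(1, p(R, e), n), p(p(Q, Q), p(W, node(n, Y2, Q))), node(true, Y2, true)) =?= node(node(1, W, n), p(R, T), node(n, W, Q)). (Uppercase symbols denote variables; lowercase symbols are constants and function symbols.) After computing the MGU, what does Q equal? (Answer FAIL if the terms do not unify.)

FAIL

Decompose node/3: node(1, p(R, e), n) =?= node(1, W, n),  p(p(Q, Q), p(W, node(n, Y2, Q))) =?= p(R, T),  node(true, Y2, true) =?= node(n, W, Q).
Decompose node/3: 1 =?= 1,  p(R, e) =?= W,  n =?= n.
Delete trivial equation 1 =?= 1.
Bind W := p(R, e); substituting into the 2 remaining equations that mention W gives: p(p(Q, Q), p(p(R, e), node(n, Y2, Q))) =?= p(R, T),  node(true, Y2, true) =?= node(n, p(R, e), Q).
Delete trivial equation n =?= n.
Decompose p/2: p(Q, Q) =?= R,  p(p(R, e), node(n, Y2, Q)) =?= T.
Bind R := p(Q, Q); substituting into the remaining equations gives: p(p(p(Q, Q), e), node(n, Y2, Q)) =?= T,  node(true, Y2, true) =?= node(n, p(p(Q, Q), e), Q). Substituting into the earlier binding gives W := p(p(Q, Q), e).
Bind T := p(p(p(Q, Q), e), node(n, Y2, Q)); no other remaining equation mentions T.
Decompose node/3: true =?= n,  Y2 =?= p(p(Q, Q), e),  true =?= Q.
Clash: constants true and n differ; no unifier exists.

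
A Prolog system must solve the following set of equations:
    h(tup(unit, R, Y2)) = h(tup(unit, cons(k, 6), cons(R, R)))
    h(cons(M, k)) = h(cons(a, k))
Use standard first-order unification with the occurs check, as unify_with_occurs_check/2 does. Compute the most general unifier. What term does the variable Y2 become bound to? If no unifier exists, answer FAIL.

cons(cons(k, 6), cons(k, 6))

Decompose h/1: tup(unit, R, Y2) = tup(unit, cons(k, 6), cons(R, R)).
Decompose tup/3: unit = unit,  R = cons(k, 6),  Y2 = cons(R, R).
Delete trivial equation unit = unit.
Bind R := cons(k, 6); substituting into the one remaining equation that mentions R gives: Y2 = cons(cons(k, 6), cons(k, 6)).
Bind Y2 := cons(cons(k, 6), cons(k, 6)); no other remaining equation mentions Y2.
Decompose h/1: cons(M, k) = cons(a, k).
Decompose cons/2: M = a,  k = k.
Bind M := a; no other remaining equation mentions M.
Delete trivial equation k = k.
MGU = { R -> cons(k, 6), Y2 -> cons(cons(k, 6), cons(k, 6)), M -> a }, so Y2 -> cons(cons(k, 6), cons(k, 6)).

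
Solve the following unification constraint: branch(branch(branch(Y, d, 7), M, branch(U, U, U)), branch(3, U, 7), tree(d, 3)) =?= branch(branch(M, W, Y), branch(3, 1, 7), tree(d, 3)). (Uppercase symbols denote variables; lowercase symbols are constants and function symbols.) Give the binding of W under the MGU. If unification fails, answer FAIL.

branch(branch(1, 1, 1), d, 7)

Decompose branch/3: branch(branch(Y, d, 7), M, branch(U, U, U)) =?= branch(M, W, Y),  branch(3, U, 7) =?= branch(3, 1, 7),  tree(d, 3) =?= tree(d, 3).
Decompose branch/3: branch(Y, d, 7) =?= M,  M =?= W,  branch(U, U, U) =?= Y.
Bind M := branch(Y, d, 7); substituting into the one remaining equation that mentions M gives: branch(Y, d, 7) =?= W.
Bind W := branch(Y, d, 7); no other remaining equation mentions W.
Bind Y := branch(U, U, U); no other remaining equation mentions Y. Substituting into the earlier bindings gives M := branch(branch(U, U, U), d, 7), W := branch(branch(U, U, U), d, 7).
Decompose branch/3: 3 =?= 3,  U =?= 1,  7 =?= 7.
Delete trivial equation 3 =?= 3.
Bind U := 1; no other remaining equation mentions U. Substituting into the earlier bindings gives M := branch(branch(1, 1, 1), d, 7), W := branch(branch(1, 1, 1), d, 7), Y := branch(1, 1, 1).
Delete trivial equation 7 =?= 7.
Delete trivial equation tree(d, 3) =?= tree(d, 3).
MGU = { M := branch(branch(1, 1, 1), d, 7), W := branch(branch(1, 1, 1), d, 7), Y := branch(1, 1, 1), U := 1 }, so W := branch(branch(1, 1, 1), d, 7).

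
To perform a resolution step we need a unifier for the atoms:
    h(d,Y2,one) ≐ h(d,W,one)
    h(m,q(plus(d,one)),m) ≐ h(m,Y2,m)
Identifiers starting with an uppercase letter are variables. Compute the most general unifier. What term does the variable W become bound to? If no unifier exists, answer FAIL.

q(plus(d,one))

Decompose h/3: d ≐ d,  Y2 ≐ W,  one ≐ one.
Delete trivial equation d ≐ d.
Bind Y2 := W; substituting into the one remaining equation that mentions Y2 gives: h(m,q(plus(d,one)),m) ≐ h(m,W,m).
Delete trivial equation one ≐ one.
Decompose h/3: m ≐ m,  q(plus(d,one)) ≐ W,  m ≐ m.
Delete trivial equation m ≐ m.
Bind W := q(plus(d,one)); no other remaining equation mentions W. Substituting into the earlier binding gives Y2 := q(plus(d,one)).
Delete trivial equation m ≐ m.
MGU = { Y2 ↦ q(plus(d,one)), W ↦ q(plus(d,one)) }, so W ↦ q(plus(d,one)).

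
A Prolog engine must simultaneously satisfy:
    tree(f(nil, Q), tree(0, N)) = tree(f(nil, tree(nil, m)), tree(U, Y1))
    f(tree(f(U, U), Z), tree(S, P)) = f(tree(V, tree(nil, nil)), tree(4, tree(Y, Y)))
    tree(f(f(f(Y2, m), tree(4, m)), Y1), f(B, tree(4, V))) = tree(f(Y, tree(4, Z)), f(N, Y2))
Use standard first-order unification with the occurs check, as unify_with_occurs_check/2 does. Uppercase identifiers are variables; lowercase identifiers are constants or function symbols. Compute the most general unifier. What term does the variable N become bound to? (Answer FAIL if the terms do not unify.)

Decompose tree/2: f(nil, Q) = f(nil, tree(nil, m)),  tree(0, N) = tree(U, Y1).
Decompose f/2: nil = nil,  Q = tree(nil, m).
Delete trivial equation nil = nil.
Bind Q := tree(nil, m); no other remaining equation mentions Q.
Decompose tree/2: 0 = U,  N = Y1.
Bind U := 0; substituting into the one remaining equation that mentions U gives: f(tree(f(0, 0), Z), tree(S, P)) = f(tree(V, tree(nil, nil)), tree(4, tree(Y, Y))).
Bind N := Y1; substituting into the one remaining equation that mentions N gives: tree(f(f(f(Y2, m), tree(4, m)), Y1), f(B, tree(4, V))) = tree(f(Y, tree(4, Z)), f(Y1, Y2)).
Decompose f/2: tree(f(0, 0), Z) = tree(V, tree(nil, nil)),  tree(S, P) = tree(4, tree(Y, Y)).
Decompose tree/2: f(0, 0) = V,  Z = tree(nil, nil).
Bind V := f(0, 0); substituting into the one remaining equation that mentions V gives: tree(f(f(f(Y2, m), tree(4, m)), Y1), f(B, tree(4, f(0, 0)))) = tree(f(Y, tree(4, Z)), f(Y1, Y2)).
Bind Z := tree(nil, nil); substituting into the one remaining equation that mentions Z gives: tree(f(f(f(Y2, m), tree(4, m)), Y1), f(B, tree(4, f(0, 0)))) = tree(f(Y, tree(4, tree(nil, nil))), f(Y1, Y2)).
Decompose tree/2: S = 4,  P = tree(Y, Y).
Bind S := 4; no other remaining equation mentions S.
Bind P := tree(Y, Y); no other remaining equation mentions P.
Decompose tree/2: f(f(f(Y2, m), tree(4, m)), Y1) = f(Y, tree(4, tree(nil, nil))),  f(B, tree(4, f(0, 0))) = f(Y1, Y2).
Decompose f/2: f(f(Y2, m), tree(4, m)) = Y,  Y1 = tree(4, tree(nil, nil)).
Bind Y := f(f(Y2, m), tree(4, m)); no other remaining equation mentions Y. Substituting into the earlier binding gives P := tree(f(f(Y2, m), tree(4, m)), f(f(Y2, m), tree(4, m))).
Bind Y1 := tree(4, tree(nil, nil)); substituting into the remaining equation gives: f(B, tree(4, f(0, 0))) = f(tree(4, tree(nil, nil)), Y2). Substituting into the earlier binding gives N := tree(4, tree(nil, nil)).
Decompose f/2: B = tree(4, tree(nil, nil)),  tree(4, f(0, 0)) = Y2.
Bind B := tree(4, tree(nil, nil)); no other remaining equation mentions B.
Bind Y2 := tree(4, f(0, 0)). Substituting into the earlier bindings gives P := tree(f(f(tree(4, f(0, 0)), m), tree(4, m)), f(f(tree(4, f(0, 0)), m), tree(4, m))), Y := f(f(tree(4, f(0, 0)), m), tree(4, m)).
MGU = { Q = tree(nil, m), U = 0, N = tree(4, tree(nil, nil)), V = f(0, 0), Z = tree(nil, nil), S = 4, P = tree(f(f(tree(4, f(0, 0)), m), tree(4, m)), f(f(tree(4, f(0, 0)), m), tree(4, m))), Y = f(f(tree(4, f(0, 0)), m), tree(4, m)), Y1 = tree(4, tree(nil, nil)), B = tree(4, tree(nil, nil)), Y2 = tree(4, f(0, 0)) }, so N = tree(4, tree(nil, nil)).

tree(4, tree(nil, nil))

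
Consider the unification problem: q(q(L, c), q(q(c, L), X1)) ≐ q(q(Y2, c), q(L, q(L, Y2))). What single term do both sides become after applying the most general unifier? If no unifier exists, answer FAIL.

FAIL

Decompose q/2: q(L, c) ≐ q(Y2, c),  q(q(c, L), X1) ≐ q(L, q(L, Y2)).
Decompose q/2: L ≐ Y2,  c ≐ c.
Bind L := Y2; substituting into the one remaining equation that mentions L gives: q(q(c, Y2), X1) ≐ q(Y2, q(Y2, Y2)).
Delete trivial equation c ≐ c.
Decompose q/2: q(c, Y2) ≐ Y2,  X1 ≐ q(Y2, Y2).
Occurs check fails: Y2 occurs in q(c, Y2); the equation Y2 ≐ q(c, Y2) has no finite solution.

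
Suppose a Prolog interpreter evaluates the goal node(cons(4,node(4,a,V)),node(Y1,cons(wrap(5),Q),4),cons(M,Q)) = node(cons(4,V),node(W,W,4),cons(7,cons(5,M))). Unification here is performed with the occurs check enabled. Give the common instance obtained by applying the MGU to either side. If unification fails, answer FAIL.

Decompose node/3: cons(4,node(4,a,V)) = cons(4,V),  node(Y1,cons(wrap(5),Q),4) = node(W,W,4),  cons(M,Q) = cons(7,cons(5,M)).
Decompose cons/2: 4 = 4,  node(4,a,V) = V.
Delete trivial equation 4 = 4.
Occurs check fails: V occurs in node(4,a,V); the equation V = node(4,a,V) has no finite solution.

FAIL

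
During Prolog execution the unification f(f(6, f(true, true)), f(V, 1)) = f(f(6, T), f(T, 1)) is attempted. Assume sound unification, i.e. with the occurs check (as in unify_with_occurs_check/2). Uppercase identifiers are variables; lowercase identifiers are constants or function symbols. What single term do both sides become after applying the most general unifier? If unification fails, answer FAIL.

f(f(6, f(true, true)), f(f(true, true), 1))

Decompose f/2: f(6, f(true, true)) = f(6, T),  f(V, 1) = f(T, 1).
Decompose f/2: 6 = 6,  f(true, true) = T.
Delete trivial equation 6 = 6.
Bind T := f(true, true); substituting into the remaining equation gives: f(V, 1) = f(f(true, true), 1).
Decompose f/2: V = f(true, true),  1 = 1.
Bind V := f(true, true); no other remaining equation mentions V.
Delete trivial equation 1 = 1.
Applying the MGU to either side gives f(f(6, f(true, true)), f(f(true, true), 1)).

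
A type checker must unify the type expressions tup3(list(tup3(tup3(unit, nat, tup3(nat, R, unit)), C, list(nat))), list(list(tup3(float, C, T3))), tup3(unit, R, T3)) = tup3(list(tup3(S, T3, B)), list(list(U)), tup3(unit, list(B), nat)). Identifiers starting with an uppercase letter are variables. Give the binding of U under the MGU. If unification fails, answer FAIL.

Decompose tup3/3: list(tup3(tup3(unit, nat, tup3(nat, R, unit)), C, list(nat))) = list(tup3(S, T3, B)),  list(list(tup3(float, C, T3))) = list(list(U)),  tup3(unit, R, T3) = tup3(unit, list(B), nat).
Decompose list/1: tup3(tup3(unit, nat, tup3(nat, R, unit)), C, list(nat)) = tup3(S, T3, B).
Decompose tup3/3: tup3(unit, nat, tup3(nat, R, unit)) = S,  C = T3,  list(nat) = B.
Bind S := tup3(unit, nat, tup3(nat, R, unit)); no other remaining equation mentions S.
Bind C := T3; substituting into the one remaining equation that mentions C gives: list(list(tup3(float, T3, T3))) = list(list(U)).
Bind B := list(nat); substituting into the one remaining equation that mentions B gives: tup3(unit, R, T3) = tup3(unit, list(list(nat)), nat).
Decompose list/1: list(tup3(float, T3, T3)) = list(U).
Decompose list/1: tup3(float, T3, T3) = U.
Bind U := tup3(float, T3, T3); no other remaining equation mentions U.
Decompose tup3/3: unit = unit,  R = list(list(nat)),  T3 = nat.
Delete trivial equation unit = unit.
Bind R := list(list(nat)); no other remaining equation mentions R. Substituting into the earlier binding gives S := tup3(unit, nat, tup3(nat, list(list(nat)), unit)).
Bind T3 := nat. Substituting into the earlier bindings gives C := nat, U := tup3(float, nat, nat).
MGU = { S -> tup3(unit, nat, tup3(nat, list(list(nat)), unit)), C -> nat, B -> list(nat), U -> tup3(float, nat, nat), R -> list(list(nat)), T3 -> nat }, so U -> tup3(float, nat, nat).

tup3(float, nat, nat)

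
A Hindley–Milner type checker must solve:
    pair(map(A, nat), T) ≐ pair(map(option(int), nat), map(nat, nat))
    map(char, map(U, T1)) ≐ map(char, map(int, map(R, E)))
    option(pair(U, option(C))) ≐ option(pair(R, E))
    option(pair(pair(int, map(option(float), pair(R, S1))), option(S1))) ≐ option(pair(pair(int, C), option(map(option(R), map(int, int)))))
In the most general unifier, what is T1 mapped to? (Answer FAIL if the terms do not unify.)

Decompose pair/2: map(A, nat) ≐ map(option(int), nat),  T ≐ map(nat, nat).
Decompose map/2: A ≐ option(int),  nat ≐ nat.
Bind A := option(int); no other remaining equation mentions A.
Delete trivial equation nat ≐ nat.
Bind T := map(nat, nat); no other remaining equation mentions T.
Decompose map/2: char ≐ char,  map(U, T1) ≐ map(int, map(R, E)).
Delete trivial equation char ≐ char.
Decompose map/2: U ≐ int,  T1 ≐ map(R, E).
Bind U := int; substituting into the one remaining equation that mentions U gives: option(pair(int, option(C))) ≐ option(pair(R, E)).
Bind T1 := map(R, E); no other remaining equation mentions T1.
Decompose option/1: pair(int, option(C)) ≐ pair(R, E).
Decompose pair/2: int ≐ R,  option(C) ≐ E.
Bind R := int; substituting into the one remaining equation that mentions R gives: option(pair(pair(int, map(option(float), pair(int, S1))), option(S1))) ≐ option(pair(pair(int, C), option(map(option(int), map(int, int))))). Substituting into the earlier binding gives T1 := map(int, E).
Bind E := option(C); no other remaining equation mentions E. Substituting into the earlier binding gives T1 := map(int, option(C)).
Decompose option/1: pair(pair(int, map(option(float), pair(int, S1))), option(S1)) ≐ pair(pair(int, C), option(map(option(int), map(int, int)))).
Decompose pair/2: pair(int, map(option(float), pair(int, S1))) ≐ pair(int, C),  option(S1) ≐ option(map(option(int), map(int, int))).
Decompose pair/2: int ≐ int,  map(option(float), pair(int, S1)) ≐ C.
Delete trivial equation int ≐ int.
Bind C := map(option(float), pair(int, S1)); no other remaining equation mentions C. Substituting into the earlier bindings gives T1 := map(int, option(map(option(float), pair(int, S1)))), E := option(map(option(float), pair(int, S1))).
Decompose option/1: S1 ≐ map(option(int), map(int, int)).
Bind S1 := map(option(int), map(int, int)). Substituting into the earlier bindings gives T1 := map(int, option(map(option(float), pair(int, map(option(int), map(int, int)))))), E := option(map(option(float), pair(int, map(option(int), map(int, int))))), C := map(option(float), pair(int, map(option(int), map(int, int)))).
MGU = { A -> option(int), T -> map(nat, nat), U -> int, T1 -> map(int, option(map(option(float), pair(int, map(option(int), map(int, int)))))), R -> int, E -> option(map(option(float), pair(int, map(option(int), map(int, int))))), C -> map(option(float), pair(int, map(option(int), map(int, int)))), S1 -> map(option(int), map(int, int)) }, so T1 -> map(int, option(map(option(float), pair(int, map(option(int), map(int, int)))))).

map(int, option(map(option(float), pair(int, map(option(int), map(int, int))))))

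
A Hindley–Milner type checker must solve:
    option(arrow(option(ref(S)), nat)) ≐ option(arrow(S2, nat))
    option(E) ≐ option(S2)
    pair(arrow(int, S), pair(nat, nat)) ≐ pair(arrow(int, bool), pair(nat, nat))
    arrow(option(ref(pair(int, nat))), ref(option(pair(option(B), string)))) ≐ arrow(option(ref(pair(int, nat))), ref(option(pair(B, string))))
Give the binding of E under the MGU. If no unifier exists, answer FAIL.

Decompose option/1: arrow(option(ref(S)), nat) ≐ arrow(S2, nat).
Decompose arrow/2: option(ref(S)) ≐ S2,  nat ≐ nat.
Bind S2 := option(ref(S)); substituting into the one remaining equation that mentions S2 gives: option(E) ≐ option(option(ref(S))).
Delete trivial equation nat ≐ nat.
Decompose option/1: E ≐ option(ref(S)).
Bind E := option(ref(S)); no other remaining equation mentions E.
Decompose pair/2: arrow(int, S) ≐ arrow(int, bool),  pair(nat, nat) ≐ pair(nat, nat).
Decompose arrow/2: int ≐ int,  S ≐ bool.
Delete trivial equation int ≐ int.
Bind S := bool; no other remaining equation mentions S. Substituting into the earlier bindings gives S2 := option(ref(bool)), E := option(ref(bool)).
Delete trivial equation pair(nat, nat) ≐ pair(nat, nat).
Decompose arrow/2: option(ref(pair(int, nat))) ≐ option(ref(pair(int, nat))),  ref(option(pair(option(B), string))) ≐ ref(option(pair(B, string))).
Delete trivial equation option(ref(pair(int, nat))) ≐ option(ref(pair(int, nat))).
Decompose ref/1: option(pair(option(B), string)) ≐ option(pair(B, string)).
Decompose option/1: pair(option(B), string) ≐ pair(B, string).
Decompose pair/2: option(B) ≐ B,  string ≐ string.
Occurs check fails: B occurs in option(B); the equation B ≐ option(B) has no finite solution.

FAIL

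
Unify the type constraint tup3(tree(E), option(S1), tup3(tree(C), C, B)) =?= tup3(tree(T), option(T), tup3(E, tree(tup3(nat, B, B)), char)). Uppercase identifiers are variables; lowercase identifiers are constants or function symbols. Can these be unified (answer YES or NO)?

YES

Decompose tup3/3: tree(E) =?= tree(T),  option(S1) =?= option(T),  tup3(tree(C), C, B) =?= tup3(E, tree(tup3(nat, B, B)), char).
Decompose tree/1: E =?= T.
Bind E := T; substituting into the one remaining equation that mentions E gives: tup3(tree(C), C, B) =?= tup3(T, tree(tup3(nat, B, B)), char).
Decompose option/1: S1 =?= T.
Bind S1 := T; no other remaining equation mentions S1.
Decompose tup3/3: tree(C) =?= T,  C =?= tree(tup3(nat, B, B)),  B =?= char.
Bind T := tree(C); no other remaining equation mentions T. Substituting into the earlier bindings gives E := tree(C), S1 := tree(C).
Bind C := tree(tup3(nat, B, B)); no other remaining equation mentions C. Substituting into the earlier bindings gives E := tree(tree(tup3(nat, B, B))), S1 := tree(tree(tup3(nat, B, B))), T := tree(tree(tup3(nat, B, B))).
Bind B := char. Substituting into the earlier bindings gives E := tree(tree(tup3(nat, char, char))), S1 := tree(tree(tup3(nat, char, char))), T := tree(tree(tup3(nat, char, char))), C := tree(tup3(nat, char, char)).
No equations remain and no clash or occurs-check failure arose, so a unifier exists.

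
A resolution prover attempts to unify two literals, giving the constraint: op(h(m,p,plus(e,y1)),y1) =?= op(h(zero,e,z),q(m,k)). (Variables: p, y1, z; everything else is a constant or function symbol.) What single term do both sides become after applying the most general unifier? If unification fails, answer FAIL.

Decompose op/2: h(m,p,plus(e,y1)) =?= h(zero,e,z),  y1 =?= q(m,k).
Decompose h/3: m =?= zero,  p =?= e,  plus(e,y1) =?= z.
Clash: constants m and zero differ; no unifier exists.

FAIL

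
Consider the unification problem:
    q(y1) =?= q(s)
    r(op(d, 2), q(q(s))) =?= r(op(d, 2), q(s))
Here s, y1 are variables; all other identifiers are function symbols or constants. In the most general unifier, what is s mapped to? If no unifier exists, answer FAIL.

Decompose q/1: y1 =?= s.
Bind y1 := s; no other remaining equation mentions y1.
Decompose r/2: op(d, 2) =?= op(d, 2),  q(q(s)) =?= q(s).
Delete trivial equation op(d, 2) =?= op(d, 2).
Decompose q/1: q(s) =?= s.
Occurs check fails: s occurs in q(s); the equation s =?= q(s) has no finite solution.

FAIL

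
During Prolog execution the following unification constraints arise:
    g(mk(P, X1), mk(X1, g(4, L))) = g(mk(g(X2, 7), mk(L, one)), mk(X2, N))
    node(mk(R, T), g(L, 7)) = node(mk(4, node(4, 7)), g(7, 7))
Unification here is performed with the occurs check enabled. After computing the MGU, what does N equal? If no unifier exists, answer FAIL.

g(4, 7)

Decompose g/2: mk(P, X1) = mk(g(X2, 7), mk(L, one)),  mk(X1, g(4, L)) = mk(X2, N).
Decompose mk/2: P = g(X2, 7),  X1 = mk(L, one).
Bind P := g(X2, 7); no other remaining equation mentions P.
Bind X1 := mk(L, one); substituting into the one remaining equation that mentions X1 gives: mk(mk(L, one), g(4, L)) = mk(X2, N).
Decompose mk/2: mk(L, one) = X2,  g(4, L) = N.
Bind X2 := mk(L, one); no other remaining equation mentions X2. Substituting into the earlier binding gives P := g(mk(L, one), 7).
Bind N := g(4, L); no other remaining equation mentions N.
Decompose node/2: mk(R, T) = mk(4, node(4, 7)),  g(L, 7) = g(7, 7).
Decompose mk/2: R = 4,  T = node(4, 7).
Bind R := 4; no other remaining equation mentions R.
Bind T := node(4, 7); no other remaining equation mentions T.
Decompose g/2: L = 7,  7 = 7.
Bind L := 7; no other remaining equation mentions L. Substituting into the earlier bindings gives P := g(mk(7, one), 7), X1 := mk(7, one), X2 := mk(7, one), N := g(4, 7).
Delete trivial equation 7 = 7.
MGU = { P ↦ g(mk(7, one), 7), X1 ↦ mk(7, one), X2 ↦ mk(7, one), N ↦ g(4, 7), R ↦ 4, T ↦ node(4, 7), L ↦ 7 }, so N ↦ g(4, 7).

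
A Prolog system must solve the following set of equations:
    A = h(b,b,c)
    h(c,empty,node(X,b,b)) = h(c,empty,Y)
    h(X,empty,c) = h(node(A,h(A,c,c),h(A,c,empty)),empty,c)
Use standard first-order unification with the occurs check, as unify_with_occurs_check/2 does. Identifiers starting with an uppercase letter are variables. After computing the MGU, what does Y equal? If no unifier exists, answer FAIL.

Bind A := h(b,b,c); substituting into the one remaining equation that mentions A gives: h(X,empty,c) = h(node(h(b,b,c),h(h(b,b,c),c,c),h(h(b,b,c),c,empty)),empty,c).
Decompose h/3: c = c,  empty = empty,  node(X,b,b) = Y.
Delete trivial equation c = c.
Delete trivial equation empty = empty.
Bind Y := node(X,b,b); no other remaining equation mentions Y.
Decompose h/3: X = node(h(b,b,c),h(h(b,b,c),c,c),h(h(b,b,c),c,empty)),  empty = empty,  c = c.
Bind X := node(h(b,b,c),h(h(b,b,c),c,c),h(h(b,b,c),c,empty)); no other remaining equation mentions X. Substituting into the earlier binding gives Y := node(node(h(b,b,c),h(h(b,b,c),c,c),h(h(b,b,c),c,empty)),b,b).
Delete trivial equation empty = empty.
Delete trivial equation c = c.
MGU = { A = h(b,b,c), Y = node(node(h(b,b,c),h(h(b,b,c),c,c),h(h(b,b,c),c,empty)),b,b), X = node(h(b,b,c),h(h(b,b,c),c,c),h(h(b,b,c),c,empty)) }, so Y = node(node(h(b,b,c),h(h(b,b,c),c,c),h(h(b,b,c),c,empty)),b,b).

node(node(h(b,b,c),h(h(b,b,c),c,c),h(h(b,b,c),c,empty)),b,b)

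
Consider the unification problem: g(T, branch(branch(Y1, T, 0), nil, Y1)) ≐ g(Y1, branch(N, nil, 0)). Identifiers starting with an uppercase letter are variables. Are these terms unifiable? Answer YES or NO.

Decompose g/2: T ≐ Y1,  branch(branch(Y1, T, 0), nil, Y1) ≐ branch(N, nil, 0).
Bind T := Y1; substituting into the remaining equation gives: branch(branch(Y1, Y1, 0), nil, Y1) ≐ branch(N, nil, 0).
Decompose branch/3: branch(Y1, Y1, 0) ≐ N,  nil ≐ nil,  Y1 ≐ 0.
Bind N := branch(Y1, Y1, 0); no other remaining equation mentions N.
Delete trivial equation nil ≐ nil.
Bind Y1 := 0. Substituting into the earlier bindings gives T := 0, N := branch(0, 0, 0).
No equations remain and no clash or occurs-check failure arose, so a unifier exists.

YES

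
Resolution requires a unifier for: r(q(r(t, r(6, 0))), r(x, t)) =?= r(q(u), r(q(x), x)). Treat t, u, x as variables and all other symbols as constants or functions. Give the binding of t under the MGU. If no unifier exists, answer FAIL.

FAIL

Decompose r/2: q(r(t, r(6, 0))) =?= q(u),  r(x, t) =?= r(q(x), x).
Decompose q/1: r(t, r(6, 0)) =?= u.
Bind u := r(t, r(6, 0)); no other remaining equation mentions u.
Decompose r/2: x =?= q(x),  t =?= x.
Occurs check fails: x occurs in q(x); the equation x =?= q(x) has no finite solution.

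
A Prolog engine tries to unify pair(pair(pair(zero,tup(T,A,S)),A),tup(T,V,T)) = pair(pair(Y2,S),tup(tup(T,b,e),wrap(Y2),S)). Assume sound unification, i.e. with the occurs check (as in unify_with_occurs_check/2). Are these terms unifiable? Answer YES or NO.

NO

Decompose pair/2: pair(pair(zero,tup(T,A,S)),A) = pair(Y2,S),  tup(T,V,T) = tup(tup(T,b,e),wrap(Y2),S).
Decompose pair/2: pair(zero,tup(T,A,S)) = Y2,  A = S.
Bind Y2 := pair(zero,tup(T,A,S)); substituting into the one remaining equation that mentions Y2 gives: tup(T,V,T) = tup(tup(T,b,e),wrap(pair(zero,tup(T,A,S))),S).
Bind A := S; substituting into the remaining equation gives: tup(T,V,T) = tup(tup(T,b,e),wrap(pair(zero,tup(T,S,S))),S). Substituting into the earlier binding gives Y2 := pair(zero,tup(T,S,S)).
Decompose tup/3: T = tup(T,b,e),  V = wrap(pair(zero,tup(T,S,S))),  T = S.
Occurs check fails: T occurs in tup(T,b,e); the equation T = tup(T,b,e) has no finite solution.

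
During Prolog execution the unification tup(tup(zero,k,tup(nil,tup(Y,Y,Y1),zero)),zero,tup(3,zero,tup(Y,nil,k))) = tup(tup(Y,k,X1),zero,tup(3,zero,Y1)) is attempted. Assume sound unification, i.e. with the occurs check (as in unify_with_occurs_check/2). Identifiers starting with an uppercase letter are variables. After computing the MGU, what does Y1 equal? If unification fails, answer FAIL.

Decompose tup/3: tup(zero,k,tup(nil,tup(Y,Y,Y1),zero)) = tup(Y,k,X1),  zero = zero,  tup(3,zero,tup(Y,nil,k)) = tup(3,zero,Y1).
Decompose tup/3: zero = Y,  k = k,  tup(nil,tup(Y,Y,Y1),zero) = X1.
Bind Y := zero; substituting into the 2 remaining equations that mention Y gives: tup(nil,tup(zero,zero,Y1),zero) = X1,  tup(3,zero,tup(zero,nil,k)) = tup(3,zero,Y1).
Delete trivial equation k = k.
Bind X1 := tup(nil,tup(zero,zero,Y1),zero); no other remaining equation mentions X1.
Delete trivial equation zero = zero.
Decompose tup/3: 3 = 3,  zero = zero,  tup(zero,nil,k) = Y1.
Delete trivial equation 3 = 3.
Delete trivial equation zero = zero.
Bind Y1 := tup(zero,nil,k). Substituting into the earlier binding gives X1 := tup(nil,tup(zero,zero,tup(zero,nil,k)),zero).
MGU = { Y = zero, X1 = tup(nil,tup(zero,zero,tup(zero,nil,k)),zero), Y1 = tup(zero,nil,k) }, so Y1 = tup(zero,nil,k).

tup(zero,nil,k)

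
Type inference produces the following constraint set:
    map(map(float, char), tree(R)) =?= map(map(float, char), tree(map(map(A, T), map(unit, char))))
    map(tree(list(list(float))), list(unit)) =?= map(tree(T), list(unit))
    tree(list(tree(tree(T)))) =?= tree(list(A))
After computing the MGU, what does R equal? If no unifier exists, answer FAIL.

map(map(tree(tree(list(list(float)))), list(list(float))), map(unit, char))

Decompose map/2: map(float, char) =?= map(float, char),  tree(R) =?= tree(map(map(A, T), map(unit, char))).
Delete trivial equation map(float, char) =?= map(float, char).
Decompose tree/1: R =?= map(map(A, T), map(unit, char)).
Bind R := map(map(A, T), map(unit, char)); no other remaining equation mentions R.
Decompose map/2: tree(list(list(float))) =?= tree(T),  list(unit) =?= list(unit).
Decompose tree/1: list(list(float)) =?= T.
Bind T := list(list(float)); substituting into the one remaining equation that mentions T gives: tree(list(tree(tree(list(list(float)))))) =?= tree(list(A)). Substituting into the earlier binding gives R := map(map(A, list(list(float))), map(unit, char)).
Delete trivial equation list(unit) =?= list(unit).
Decompose tree/1: list(tree(tree(list(list(float))))) =?= list(A).
Decompose list/1: tree(tree(list(list(float)))) =?= A.
Bind A := tree(tree(list(list(float)))). Substituting into the earlier binding gives R := map(map(tree(tree(list(list(float)))), list(list(float))), map(unit, char)).
MGU = { R ↦ map(map(tree(tree(list(list(float)))), list(list(float))), map(unit, char)), T ↦ list(list(float)), A ↦ tree(tree(list(list(float)))) }, so R ↦ map(map(tree(tree(list(list(float)))), list(list(float))), map(unit, char)).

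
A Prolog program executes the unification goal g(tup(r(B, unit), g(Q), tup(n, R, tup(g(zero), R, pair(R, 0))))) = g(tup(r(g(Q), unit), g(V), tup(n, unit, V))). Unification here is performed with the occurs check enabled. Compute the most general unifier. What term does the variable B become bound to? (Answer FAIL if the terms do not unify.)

g(tup(g(zero), unit, pair(unit, 0)))

Decompose g/1: tup(r(B, unit), g(Q), tup(n, R, tup(g(zero), R, pair(R, 0)))) = tup(r(g(Q), unit), g(V), tup(n, unit, V)).
Decompose tup/3: r(B, unit) = r(g(Q), unit),  g(Q) = g(V),  tup(n, R, tup(g(zero), R, pair(R, 0))) = tup(n, unit, V).
Decompose r/2: B = g(Q),  unit = unit.
Bind B := g(Q); no other remaining equation mentions B.
Delete trivial equation unit = unit.
Decompose g/1: Q = V.
Bind Q := V; no other remaining equation mentions Q. Substituting into the earlier binding gives B := g(V).
Decompose tup/3: n = n,  R = unit,  tup(g(zero), R, pair(R, 0)) = V.
Delete trivial equation n = n.
Bind R := unit; substituting into the remaining equation gives: tup(g(zero), unit, pair(unit, 0)) = V.
Bind V := tup(g(zero), unit, pair(unit, 0)). Substituting into the earlier bindings gives B := g(tup(g(zero), unit, pair(unit, 0))), Q := tup(g(zero), unit, pair(unit, 0)).
MGU = { B = g(tup(g(zero), unit, pair(unit, 0))), Q = tup(g(zero), unit, pair(unit, 0)), R = unit, V = tup(g(zero), unit, pair(unit, 0)) }, so B = g(tup(g(zero), unit, pair(unit, 0))).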